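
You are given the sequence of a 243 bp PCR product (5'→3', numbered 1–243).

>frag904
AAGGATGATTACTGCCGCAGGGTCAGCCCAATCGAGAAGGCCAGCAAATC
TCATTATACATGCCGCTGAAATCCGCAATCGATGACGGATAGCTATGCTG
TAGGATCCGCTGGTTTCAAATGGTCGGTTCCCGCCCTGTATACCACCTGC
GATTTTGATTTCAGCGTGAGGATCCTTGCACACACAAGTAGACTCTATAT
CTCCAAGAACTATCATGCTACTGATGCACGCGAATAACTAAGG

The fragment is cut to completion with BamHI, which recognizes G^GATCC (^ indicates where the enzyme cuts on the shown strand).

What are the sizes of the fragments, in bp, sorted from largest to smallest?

BamHI sites (GGATCC) start at positions 103, 170.
BamHI cuts after the first base of each site, so after positions 103, 170.
Linear molecule, 2 cuts → 3 fragments:
  1–103 → 103 bp
  104–170 → 67 bp
  171–243 → 73 bp
Sorted largest to smallest: 103, 73, 67 bp.

103, 73, 67 bp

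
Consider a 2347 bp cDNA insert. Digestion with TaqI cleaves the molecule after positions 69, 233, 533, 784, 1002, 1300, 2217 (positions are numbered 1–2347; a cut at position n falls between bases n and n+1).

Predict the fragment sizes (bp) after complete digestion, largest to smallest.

Linear molecule, 7 cuts → 8 fragments:
  69 − 0 = 69 bp
  233 − 69 = 164 bp
  533 − 233 = 300 bp
  784 − 533 = 251 bp
  1002 − 784 = 218 bp
  1300 − 1002 = 298 bp
  2217 − 1300 = 917 bp
  2347 − 2217 = 130 bp
Sorted largest to smallest: 917, 300, 298, 251, 218, 164, 130, 69 bp.

917, 300, 298, 251, 218, 164, 130, 69 bp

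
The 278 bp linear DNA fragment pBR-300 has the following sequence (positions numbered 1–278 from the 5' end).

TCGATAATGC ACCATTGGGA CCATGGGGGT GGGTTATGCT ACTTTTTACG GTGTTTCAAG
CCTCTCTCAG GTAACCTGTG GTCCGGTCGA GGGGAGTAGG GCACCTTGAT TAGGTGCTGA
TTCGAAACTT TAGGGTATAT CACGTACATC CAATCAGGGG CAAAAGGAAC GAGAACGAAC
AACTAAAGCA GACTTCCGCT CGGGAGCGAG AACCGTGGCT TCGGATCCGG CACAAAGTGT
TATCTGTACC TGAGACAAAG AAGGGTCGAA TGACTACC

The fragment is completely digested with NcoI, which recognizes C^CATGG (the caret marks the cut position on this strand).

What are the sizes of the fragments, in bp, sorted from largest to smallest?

The NcoI site (CCATGG) starts at position 21.
NcoI cuts after the first base of each site, so after position 21.
Linear molecule, 1 cut → 2 fragments:
  1–21 → 21 bp
  22–278 → 257 bp
Sorted largest to smallest: 257, 21 bp.

257, 21 bp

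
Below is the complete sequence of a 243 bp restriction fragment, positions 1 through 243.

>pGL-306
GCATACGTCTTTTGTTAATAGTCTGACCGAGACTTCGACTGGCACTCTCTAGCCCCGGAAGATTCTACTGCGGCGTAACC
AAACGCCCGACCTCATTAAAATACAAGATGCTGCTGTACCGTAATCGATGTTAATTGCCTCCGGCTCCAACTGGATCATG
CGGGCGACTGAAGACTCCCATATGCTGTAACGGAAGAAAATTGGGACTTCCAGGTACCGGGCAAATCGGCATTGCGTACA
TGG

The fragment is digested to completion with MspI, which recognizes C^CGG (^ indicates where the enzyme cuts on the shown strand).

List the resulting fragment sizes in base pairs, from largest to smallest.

MspI sites (CCGG) start at positions 55, 141, 217.
MspI cuts after the first base of each site, so after positions 55, 141, 217.
Linear molecule, 3 cuts → 4 fragments:
  1–55 → 55 bp
  56–141 → 86 bp
  142–217 → 76 bp
  218–243 → 26 bp
Sorted largest to smallest: 86, 76, 55, 26 bp.

86, 76, 55, 26 bp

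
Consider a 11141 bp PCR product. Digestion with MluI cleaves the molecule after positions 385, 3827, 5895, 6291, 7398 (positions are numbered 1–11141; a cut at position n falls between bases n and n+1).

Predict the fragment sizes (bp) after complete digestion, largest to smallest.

Linear molecule, 5 cuts → 6 fragments:
  385 − 0 = 385 bp
  3827 − 385 = 3442 bp
  5895 − 3827 = 2068 bp
  6291 − 5895 = 396 bp
  7398 − 6291 = 1107 bp
  11141 − 7398 = 3743 bp
Sorted largest to smallest: 3743, 3442, 2068, 1107, 396, 385 bp.

3743, 3442, 2068, 1107, 396, 385 bp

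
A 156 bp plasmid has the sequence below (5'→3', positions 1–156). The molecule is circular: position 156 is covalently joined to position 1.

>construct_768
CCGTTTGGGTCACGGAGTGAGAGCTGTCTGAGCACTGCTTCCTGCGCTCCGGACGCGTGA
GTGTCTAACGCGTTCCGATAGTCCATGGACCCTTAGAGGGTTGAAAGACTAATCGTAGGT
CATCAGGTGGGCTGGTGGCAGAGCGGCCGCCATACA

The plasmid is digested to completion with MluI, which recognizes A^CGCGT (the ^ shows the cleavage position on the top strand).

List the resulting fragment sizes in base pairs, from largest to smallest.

MluI sites (ACGCGT) start at positions 53, 68.
MluI cuts after the first base of each site, so after positions 53, 68.
Circular molecule, 2 cuts → 2 fragments:
  54–68 → 15 bp
  69–156 then 1–53 → 88 + 53 = 141 bp
Sorted largest to smallest: 141, 15 bp.

141, 15 bp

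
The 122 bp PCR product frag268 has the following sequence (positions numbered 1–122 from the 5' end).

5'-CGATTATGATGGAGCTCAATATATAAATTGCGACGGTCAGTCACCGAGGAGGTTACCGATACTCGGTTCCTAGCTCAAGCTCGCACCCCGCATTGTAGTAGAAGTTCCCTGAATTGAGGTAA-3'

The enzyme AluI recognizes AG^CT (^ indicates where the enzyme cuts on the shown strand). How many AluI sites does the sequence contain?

3

AGCT occurs starting at positions 13, 72, 78.
AluI cuts at 3 sites.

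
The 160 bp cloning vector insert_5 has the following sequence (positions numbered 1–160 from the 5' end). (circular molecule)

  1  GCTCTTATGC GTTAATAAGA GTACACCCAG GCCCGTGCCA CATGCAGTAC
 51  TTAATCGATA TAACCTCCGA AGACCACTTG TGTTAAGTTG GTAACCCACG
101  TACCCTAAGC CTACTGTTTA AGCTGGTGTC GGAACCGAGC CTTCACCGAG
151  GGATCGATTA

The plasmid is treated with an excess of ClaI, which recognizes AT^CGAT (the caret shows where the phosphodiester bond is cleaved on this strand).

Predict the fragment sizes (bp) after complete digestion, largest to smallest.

99, 61 bp

ClaI sites (ATCGAT) start at positions 54, 153.
ClaI cuts after base 2 of each site, so after positions 55, 154.
Circular molecule, 2 cuts → 2 fragments:
  56–154 → 99 bp
  155–160 then 1–55 → 6 + 55 = 61 bp
Sorted largest to smallest: 99, 61 bp.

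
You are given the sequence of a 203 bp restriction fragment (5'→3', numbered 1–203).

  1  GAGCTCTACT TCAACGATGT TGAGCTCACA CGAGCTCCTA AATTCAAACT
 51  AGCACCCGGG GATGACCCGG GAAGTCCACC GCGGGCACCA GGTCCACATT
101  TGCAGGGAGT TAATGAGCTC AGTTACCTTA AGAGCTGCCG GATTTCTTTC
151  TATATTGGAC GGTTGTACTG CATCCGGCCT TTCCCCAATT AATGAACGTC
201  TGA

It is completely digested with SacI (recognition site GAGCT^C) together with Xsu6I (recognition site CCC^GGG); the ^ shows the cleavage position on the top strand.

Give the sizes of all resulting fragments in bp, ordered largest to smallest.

84, 51, 21, 21, 11, 10, 5 bp

SacI sites (GAGCTC) start at positions 1, 22, 32, 115.
SacI cuts after base 5 of each site (before the last base), so after positions 5, 26, 36, 119.
Xsu6I sites (CCCGGG) start at positions 55, 66.
Xsu6I cuts after base 3 of each site, so after positions 57, 68.
Combined cut positions: 5, 26, 36, 57, 68, 119.
Linear molecule, 6 cuts → 7 fragments:
  1–5 → 5 bp
  6–26 → 21 bp
  27–36 → 10 bp
  37–57 → 21 bp
  58–68 → 11 bp
  69–119 → 51 bp
  120–203 → 84 bp
Sorted largest to smallest: 84, 51, 21, 21, 11, 10, 5 bp.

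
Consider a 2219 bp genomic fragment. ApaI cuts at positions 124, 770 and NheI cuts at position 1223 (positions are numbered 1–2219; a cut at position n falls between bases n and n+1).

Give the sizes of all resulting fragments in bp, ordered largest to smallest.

996, 646, 453, 124 bp

Combined cut positions (sorted): 124, 770, 1223.
Linear molecule, 3 cuts → 4 fragments:
  124 − 0 = 124 bp
  770 − 124 = 646 bp
  1223 − 770 = 453 bp
  2219 − 1223 = 996 bp
Sorted largest to smallest: 996, 646, 453, 124 bp.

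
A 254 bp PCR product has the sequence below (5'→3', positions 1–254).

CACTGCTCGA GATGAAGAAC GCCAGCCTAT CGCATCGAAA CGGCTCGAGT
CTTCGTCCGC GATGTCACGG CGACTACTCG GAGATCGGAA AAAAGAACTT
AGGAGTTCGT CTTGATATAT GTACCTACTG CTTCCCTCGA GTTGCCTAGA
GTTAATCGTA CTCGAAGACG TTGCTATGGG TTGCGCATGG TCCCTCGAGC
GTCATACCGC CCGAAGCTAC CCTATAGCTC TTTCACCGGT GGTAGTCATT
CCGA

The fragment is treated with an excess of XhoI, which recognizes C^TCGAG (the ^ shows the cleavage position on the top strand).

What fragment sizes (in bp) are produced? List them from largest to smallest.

XhoI sites (CTCGAG) start at positions 6, 44, 136, 194.
XhoI cuts after the first base of each site, so after positions 6, 44, 136, 194.
Linear molecule, 4 cuts → 5 fragments:
  1–6 → 6 bp
  7–44 → 38 bp
  45–136 → 92 bp
  137–194 → 58 bp
  195–254 → 60 bp
Sorted largest to smallest: 92, 60, 58, 38, 6 bp.

92, 60, 58, 38, 6 bp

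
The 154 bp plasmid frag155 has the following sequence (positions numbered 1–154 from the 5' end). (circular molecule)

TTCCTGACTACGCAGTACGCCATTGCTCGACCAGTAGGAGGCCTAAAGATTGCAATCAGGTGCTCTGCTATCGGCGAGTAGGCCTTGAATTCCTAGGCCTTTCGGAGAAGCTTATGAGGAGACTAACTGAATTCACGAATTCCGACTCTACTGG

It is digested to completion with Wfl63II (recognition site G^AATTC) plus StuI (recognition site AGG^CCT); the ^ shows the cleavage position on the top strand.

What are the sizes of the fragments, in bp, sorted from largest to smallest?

Wfl63II sites (GAATTC) start at positions 87, 129, 137.
Wfl63II cuts after the first base of each site, so after positions 87, 129, 137.
StuI sites (AGGCCT) start at positions 39, 80, 95.
StuI cuts after base 3 of each site, so after positions 41, 82, 97.
Combined cut positions: 41, 82, 87, 97, 129, 137.
Circular molecule, 6 cuts → 6 fragments:
  42–82 → 41 bp
  83–87 → 5 bp
  88–97 → 10 bp
  98–129 → 32 bp
  130–137 → 8 bp
  138–154 then 1–41 → 17 + 41 = 58 bp
Sorted largest to smallest: 58, 41, 32, 10, 8, 5 bp.

58, 41, 32, 10, 8, 5 bp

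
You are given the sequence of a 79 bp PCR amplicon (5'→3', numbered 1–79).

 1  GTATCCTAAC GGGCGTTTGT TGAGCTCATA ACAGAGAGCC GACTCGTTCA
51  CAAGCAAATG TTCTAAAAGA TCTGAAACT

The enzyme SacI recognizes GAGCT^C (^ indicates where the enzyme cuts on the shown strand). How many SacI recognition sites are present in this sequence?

1

GAGCTC occurs starting at position 22.
SacI cuts at 1 site.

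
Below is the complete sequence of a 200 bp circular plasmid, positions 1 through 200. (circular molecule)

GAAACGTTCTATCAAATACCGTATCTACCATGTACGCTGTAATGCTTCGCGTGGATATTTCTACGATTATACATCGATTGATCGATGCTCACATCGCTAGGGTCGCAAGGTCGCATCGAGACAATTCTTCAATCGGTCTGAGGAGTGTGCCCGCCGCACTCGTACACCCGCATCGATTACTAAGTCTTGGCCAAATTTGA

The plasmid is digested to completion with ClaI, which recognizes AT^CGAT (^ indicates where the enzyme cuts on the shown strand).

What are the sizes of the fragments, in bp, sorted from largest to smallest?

ClaI sites (ATCGAT) start at positions 73, 81, 172.
ClaI cuts after base 2 of each site, so after positions 74, 82, 173.
Circular molecule, 3 cuts → 3 fragments:
  75–82 → 8 bp
  83–173 → 91 bp
  174–200 then 1–74 → 27 + 74 = 101 bp
Sorted largest to smallest: 101, 91, 8 bp.

101, 91, 8 bp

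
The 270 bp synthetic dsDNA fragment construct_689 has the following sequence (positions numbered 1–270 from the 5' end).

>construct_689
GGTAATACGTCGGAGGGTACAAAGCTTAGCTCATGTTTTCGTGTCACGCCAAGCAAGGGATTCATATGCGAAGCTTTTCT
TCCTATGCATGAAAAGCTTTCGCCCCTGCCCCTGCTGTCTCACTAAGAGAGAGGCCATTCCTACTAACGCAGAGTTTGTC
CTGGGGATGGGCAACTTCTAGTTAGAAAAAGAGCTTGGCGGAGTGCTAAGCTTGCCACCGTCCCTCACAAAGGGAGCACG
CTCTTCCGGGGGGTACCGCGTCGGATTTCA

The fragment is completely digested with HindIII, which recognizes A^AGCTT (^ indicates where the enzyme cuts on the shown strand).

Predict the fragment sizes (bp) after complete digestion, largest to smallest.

HindIII sites (AAGCTT) start at positions 22, 71, 94, 208.
HindIII cuts after the first base of each site, so after positions 22, 71, 94, 208.
Linear molecule, 4 cuts → 5 fragments:
  1–22 → 22 bp
  23–71 → 49 bp
  72–94 → 23 bp
  95–208 → 114 bp
  209–270 → 62 bp
Sorted largest to smallest: 114, 62, 49, 23, 22 bp.

114, 62, 49, 23, 22 bp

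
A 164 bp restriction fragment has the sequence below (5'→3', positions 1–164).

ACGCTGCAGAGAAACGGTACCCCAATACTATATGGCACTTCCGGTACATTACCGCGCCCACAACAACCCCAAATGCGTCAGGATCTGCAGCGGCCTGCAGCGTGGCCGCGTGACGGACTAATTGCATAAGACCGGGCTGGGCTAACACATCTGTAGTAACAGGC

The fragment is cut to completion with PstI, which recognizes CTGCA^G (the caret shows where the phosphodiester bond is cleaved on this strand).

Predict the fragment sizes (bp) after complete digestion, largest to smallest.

81, 65, 10, 8 bp

PstI sites (CTGCAG) start at positions 4, 85, 95.
PstI cuts after base 5 of each site (before the last base), so after positions 8, 89, 99.
Linear molecule, 3 cuts → 4 fragments:
  1–8 → 8 bp
  9–89 → 81 bp
  90–99 → 10 bp
  100–164 → 65 bp
Sorted largest to smallest: 81, 65, 10, 8 bp.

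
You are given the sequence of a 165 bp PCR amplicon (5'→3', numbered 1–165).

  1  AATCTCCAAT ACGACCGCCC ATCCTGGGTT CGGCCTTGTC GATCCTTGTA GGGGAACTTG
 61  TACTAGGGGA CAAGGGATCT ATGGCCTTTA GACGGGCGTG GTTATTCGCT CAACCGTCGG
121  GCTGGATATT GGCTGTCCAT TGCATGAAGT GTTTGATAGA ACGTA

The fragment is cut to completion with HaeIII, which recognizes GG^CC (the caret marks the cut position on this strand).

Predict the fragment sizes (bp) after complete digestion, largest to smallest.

81, 51, 33 bp

HaeIII sites (GGCC) start at positions 32, 83.
HaeIII cuts after base 2 of each site, so after positions 33, 84.
Linear molecule, 2 cuts → 3 fragments:
  1–33 → 33 bp
  34–84 → 51 bp
  85–165 → 81 bp
Sorted largest to smallest: 81, 51, 33 bp.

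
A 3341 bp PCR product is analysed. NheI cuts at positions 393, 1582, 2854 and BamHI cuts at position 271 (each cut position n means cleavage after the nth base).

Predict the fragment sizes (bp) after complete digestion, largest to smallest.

1272, 1189, 487, 271, 122 bp

Combined cut positions (sorted): 271, 393, 1582, 2854.
Linear molecule, 4 cuts → 5 fragments:
  271 − 0 = 271 bp
  393 − 271 = 122 bp
  1582 − 393 = 1189 bp
  2854 − 1582 = 1272 bp
  3341 − 2854 = 487 bp
Sorted largest to smallest: 1272, 1189, 487, 271, 122 bp.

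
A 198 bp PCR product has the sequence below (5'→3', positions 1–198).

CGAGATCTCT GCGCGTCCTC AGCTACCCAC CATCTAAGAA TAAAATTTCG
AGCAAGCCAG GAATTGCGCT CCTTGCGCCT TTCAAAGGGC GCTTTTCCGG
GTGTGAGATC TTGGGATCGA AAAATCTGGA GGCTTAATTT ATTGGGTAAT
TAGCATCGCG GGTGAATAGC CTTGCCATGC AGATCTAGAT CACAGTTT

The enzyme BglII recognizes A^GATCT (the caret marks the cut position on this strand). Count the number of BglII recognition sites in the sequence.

AGATCT occurs starting at positions 3, 106, 181.
BglII cuts at 3 sites.

3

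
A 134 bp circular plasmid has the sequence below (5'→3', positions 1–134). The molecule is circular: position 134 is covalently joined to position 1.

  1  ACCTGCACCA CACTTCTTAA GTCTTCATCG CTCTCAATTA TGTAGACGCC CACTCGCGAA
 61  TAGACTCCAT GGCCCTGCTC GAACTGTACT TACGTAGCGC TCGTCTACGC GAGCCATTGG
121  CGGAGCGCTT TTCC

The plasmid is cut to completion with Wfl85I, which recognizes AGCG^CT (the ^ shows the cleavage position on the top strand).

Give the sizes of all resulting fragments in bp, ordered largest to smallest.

Wfl85I sites (AGCGCT) start at positions 96, 124.
Wfl85I cuts after base 4 of each site, so after positions 99, 127.
Circular molecule, 2 cuts → 2 fragments:
  100–127 → 28 bp
  128–134 then 1–99 → 7 + 99 = 106 bp
Sorted largest to smallest: 106, 28 bp.

106, 28 bp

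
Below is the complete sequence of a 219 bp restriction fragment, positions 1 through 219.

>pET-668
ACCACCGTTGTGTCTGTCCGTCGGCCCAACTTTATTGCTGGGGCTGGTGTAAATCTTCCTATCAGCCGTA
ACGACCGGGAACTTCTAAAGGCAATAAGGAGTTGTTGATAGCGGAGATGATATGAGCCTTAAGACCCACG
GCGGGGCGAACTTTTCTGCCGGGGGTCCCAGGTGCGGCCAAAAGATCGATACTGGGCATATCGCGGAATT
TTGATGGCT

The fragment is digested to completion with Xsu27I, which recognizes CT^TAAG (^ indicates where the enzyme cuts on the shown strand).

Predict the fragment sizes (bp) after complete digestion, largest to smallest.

129, 90 bp

The Xsu27I site (CTTAAG) starts at position 128.
Xsu27I cuts after base 2 of each site, so after position 129.
Linear molecule, 1 cut → 2 fragments:
  1–129 → 129 bp
  130–219 → 90 bp
Sorted largest to smallest: 129, 90 bp.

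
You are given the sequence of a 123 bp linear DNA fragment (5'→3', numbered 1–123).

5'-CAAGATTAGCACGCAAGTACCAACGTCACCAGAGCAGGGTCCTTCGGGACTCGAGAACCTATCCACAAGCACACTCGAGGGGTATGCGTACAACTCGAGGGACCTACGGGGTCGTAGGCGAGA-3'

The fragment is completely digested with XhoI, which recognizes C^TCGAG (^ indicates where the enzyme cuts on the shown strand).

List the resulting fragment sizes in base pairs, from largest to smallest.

XhoI sites (CTCGAG) start at positions 50, 74, 94.
XhoI cuts after the first base of each site, so after positions 50, 74, 94.
Linear molecule, 3 cuts → 4 fragments:
  1–50 → 50 bp
  51–74 → 24 bp
  75–94 → 20 bp
  95–123 → 29 bp
Sorted largest to smallest: 50, 29, 24, 20 bp.

50, 29, 24, 20 bp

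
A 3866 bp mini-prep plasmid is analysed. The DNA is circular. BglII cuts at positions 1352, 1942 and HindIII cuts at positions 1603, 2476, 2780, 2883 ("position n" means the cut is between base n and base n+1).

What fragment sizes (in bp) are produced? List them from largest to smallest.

Combined cut positions (sorted): 1352, 1603, 1942, 2476, 2780, 2883.
Circular molecule, 6 cuts → 6 fragments:
  1603 − 1352 = 251 bp
  1942 − 1603 = 339 bp
  2476 − 1942 = 534 bp
  2780 − 2476 = 304 bp
  2883 − 2780 = 103 bp
  wrap: 3866 − 2883 + 1352 = 2335 bp
Sorted largest to smallest: 2335, 534, 339, 304, 251, 103 bp.

2335, 534, 339, 304, 251, 103 bp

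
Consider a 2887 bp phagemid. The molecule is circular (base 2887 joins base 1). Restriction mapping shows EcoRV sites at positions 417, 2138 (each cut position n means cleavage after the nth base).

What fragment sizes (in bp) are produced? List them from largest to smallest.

1721, 1166 bp

Circular molecule, 2 cuts → 2 fragments:
  2138 − 417 = 1721 bp
  wrap: 2887 − 2138 + 417 = 1166 bp
Sorted largest to smallest: 1721, 1166 bp.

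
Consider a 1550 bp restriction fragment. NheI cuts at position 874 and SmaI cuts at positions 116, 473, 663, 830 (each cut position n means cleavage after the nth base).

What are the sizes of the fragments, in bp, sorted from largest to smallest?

Combined cut positions (sorted): 116, 473, 663, 830, 874.
Linear molecule, 5 cuts → 6 fragments:
  116 − 0 = 116 bp
  473 − 116 = 357 bp
  663 − 473 = 190 bp
  830 − 663 = 167 bp
  874 − 830 = 44 bp
  1550 − 874 = 676 bp
Sorted largest to smallest: 676, 357, 190, 167, 116, 44 bp.

676, 357, 190, 167, 116, 44 bp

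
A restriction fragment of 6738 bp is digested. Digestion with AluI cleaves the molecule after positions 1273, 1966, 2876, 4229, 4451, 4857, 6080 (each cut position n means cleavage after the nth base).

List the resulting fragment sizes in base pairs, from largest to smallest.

Linear molecule, 7 cuts → 8 fragments:
  1273 − 0 = 1273 bp
  1966 − 1273 = 693 bp
  2876 − 1966 = 910 bp
  4229 − 2876 = 1353 bp
  4451 − 4229 = 222 bp
  4857 − 4451 = 406 bp
  6080 − 4857 = 1223 bp
  6738 − 6080 = 658 bp
Sorted largest to smallest: 1353, 1273, 1223, 910, 693, 658, 406, 222 bp.

1353, 1273, 1223, 910, 693, 658, 406, 222 bp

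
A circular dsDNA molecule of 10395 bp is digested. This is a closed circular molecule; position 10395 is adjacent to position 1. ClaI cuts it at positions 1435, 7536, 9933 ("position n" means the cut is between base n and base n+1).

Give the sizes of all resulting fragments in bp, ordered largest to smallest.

Circular molecule, 3 cuts → 3 fragments:
  7536 − 1435 = 6101 bp
  9933 − 7536 = 2397 bp
  wrap: 10395 − 9933 + 1435 = 1897 bp
Sorted largest to smallest: 6101, 2397, 1897 bp.

6101, 2397, 1897 bp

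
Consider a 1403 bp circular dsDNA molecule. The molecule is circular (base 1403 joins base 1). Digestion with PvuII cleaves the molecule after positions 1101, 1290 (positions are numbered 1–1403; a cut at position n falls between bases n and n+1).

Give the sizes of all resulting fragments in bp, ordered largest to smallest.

Circular molecule, 2 cuts → 2 fragments:
  1290 − 1101 = 189 bp
  wrap: 1403 − 1290 + 1101 = 1214 bp
Sorted largest to smallest: 1214, 189 bp.

1214, 189 bp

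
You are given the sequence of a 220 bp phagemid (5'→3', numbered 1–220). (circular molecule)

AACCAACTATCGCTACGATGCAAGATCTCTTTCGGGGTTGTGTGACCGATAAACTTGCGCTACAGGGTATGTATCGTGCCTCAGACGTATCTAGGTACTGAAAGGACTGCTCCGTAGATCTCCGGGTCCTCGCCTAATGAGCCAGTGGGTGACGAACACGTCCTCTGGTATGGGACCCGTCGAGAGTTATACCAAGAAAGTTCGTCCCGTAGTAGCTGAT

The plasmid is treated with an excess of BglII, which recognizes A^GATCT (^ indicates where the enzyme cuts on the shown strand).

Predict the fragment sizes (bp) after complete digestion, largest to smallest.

127, 93 bp

BglII sites (AGATCT) start at positions 23, 116.
BglII cuts after the first base of each site, so after positions 23, 116.
Circular molecule, 2 cuts → 2 fragments:
  24–116 → 93 bp
  117–220 then 1–23 → 104 + 23 = 127 bp
Sorted largest to smallest: 127, 93 bp.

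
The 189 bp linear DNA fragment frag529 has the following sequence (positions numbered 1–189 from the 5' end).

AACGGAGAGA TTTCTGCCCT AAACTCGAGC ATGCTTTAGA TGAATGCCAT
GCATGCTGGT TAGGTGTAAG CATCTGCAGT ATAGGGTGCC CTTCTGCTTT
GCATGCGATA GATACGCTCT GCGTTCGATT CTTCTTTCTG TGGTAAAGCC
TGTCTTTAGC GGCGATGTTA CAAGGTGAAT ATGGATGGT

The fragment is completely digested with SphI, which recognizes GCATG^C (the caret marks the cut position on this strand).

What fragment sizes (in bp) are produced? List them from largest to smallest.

84, 50, 33, 22 bp

SphI sites (GCATGC) start at positions 29, 51, 101.
SphI cuts after base 5 of each site (before the last base), so after positions 33, 55, 105.
Linear molecule, 3 cuts → 4 fragments:
  1–33 → 33 bp
  34–55 → 22 bp
  56–105 → 50 bp
  106–189 → 84 bp
Sorted largest to smallest: 84, 50, 33, 22 bp.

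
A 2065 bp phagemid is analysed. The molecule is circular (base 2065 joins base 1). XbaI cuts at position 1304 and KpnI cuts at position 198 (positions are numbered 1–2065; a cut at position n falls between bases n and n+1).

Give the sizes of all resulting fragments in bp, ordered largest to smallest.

Combined cut positions (sorted): 198, 1304.
Circular molecule, 2 cuts → 2 fragments:
  1304 − 198 = 1106 bp
  wrap: 2065 − 1304 + 198 = 959 bp
Sorted largest to smallest: 1106, 959 bp.

1106, 959 bp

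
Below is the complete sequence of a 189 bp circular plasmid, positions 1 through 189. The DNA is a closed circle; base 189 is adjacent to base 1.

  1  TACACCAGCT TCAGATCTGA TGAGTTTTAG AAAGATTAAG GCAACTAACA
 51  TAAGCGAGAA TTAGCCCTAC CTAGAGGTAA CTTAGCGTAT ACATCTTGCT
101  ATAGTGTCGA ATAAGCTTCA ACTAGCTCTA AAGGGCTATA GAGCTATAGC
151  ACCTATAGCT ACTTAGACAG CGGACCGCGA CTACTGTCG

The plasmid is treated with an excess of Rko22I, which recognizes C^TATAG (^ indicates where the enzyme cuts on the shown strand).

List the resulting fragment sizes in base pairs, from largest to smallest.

135, 37, 9, 8 bp

Rko22I sites (CTATAG) start at positions 99, 136, 144, 153.
Rko22I cuts after the first base of each site, so after positions 99, 136, 144, 153.
Circular molecule, 4 cuts → 4 fragments:
  100–136 → 37 bp
  137–144 → 8 bp
  145–153 → 9 bp
  154–189 then 1–99 → 36 + 99 = 135 bp
Sorted largest to smallest: 135, 37, 9, 8 bp.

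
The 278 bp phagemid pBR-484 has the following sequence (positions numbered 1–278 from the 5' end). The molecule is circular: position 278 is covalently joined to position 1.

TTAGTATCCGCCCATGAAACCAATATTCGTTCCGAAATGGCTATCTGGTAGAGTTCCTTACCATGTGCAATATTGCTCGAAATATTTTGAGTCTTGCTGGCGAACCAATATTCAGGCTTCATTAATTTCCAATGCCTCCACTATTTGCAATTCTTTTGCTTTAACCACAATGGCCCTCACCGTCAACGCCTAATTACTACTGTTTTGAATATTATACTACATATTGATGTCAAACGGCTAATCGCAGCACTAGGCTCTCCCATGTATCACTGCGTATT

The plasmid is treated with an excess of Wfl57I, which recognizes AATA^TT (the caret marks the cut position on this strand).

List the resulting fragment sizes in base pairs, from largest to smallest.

Wfl57I sites (AATATT) start at positions 22, 69, 81, 107, 208.
Wfl57I cuts after base 4 of each site, so after positions 25, 72, 84, 110, 211.
Circular molecule, 5 cuts → 5 fragments:
  26–72 → 47 bp
  73–84 → 12 bp
  85–110 → 26 bp
  111–211 → 101 bp
  212–278 then 1–25 → 67 + 25 = 92 bp
Sorted largest to smallest: 101, 92, 47, 26, 12 bp.

101, 92, 47, 26, 12 bp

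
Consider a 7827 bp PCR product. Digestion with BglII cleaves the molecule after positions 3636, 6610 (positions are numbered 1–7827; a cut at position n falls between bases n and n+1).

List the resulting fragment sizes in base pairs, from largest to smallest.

Linear molecule, 2 cuts → 3 fragments:
  3636 − 0 = 3636 bp
  6610 − 3636 = 2974 bp
  7827 − 6610 = 1217 bp
Sorted largest to smallest: 3636, 2974, 1217 bp.

3636, 2974, 1217 bp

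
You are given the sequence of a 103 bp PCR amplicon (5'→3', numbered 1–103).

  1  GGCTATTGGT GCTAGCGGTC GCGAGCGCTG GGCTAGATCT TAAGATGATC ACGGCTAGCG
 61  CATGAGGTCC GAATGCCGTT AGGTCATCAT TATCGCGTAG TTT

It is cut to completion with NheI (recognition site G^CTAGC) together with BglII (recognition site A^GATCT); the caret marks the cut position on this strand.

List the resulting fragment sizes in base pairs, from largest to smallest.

NheI sites (GCTAGC) start at positions 11, 54.
NheI cuts after the first base of each site, so after positions 11, 54.
The BglII site (AGATCT) starts at position 35.
BglII cuts after the first base of each site, so after position 35.
Combined cut positions: 11, 35, 54.
Linear molecule, 3 cuts → 4 fragments:
  1–11 → 11 bp
  12–35 → 24 bp
  36–54 → 19 bp
  55–103 → 49 bp
Sorted largest to smallest: 49, 24, 19, 11 bp.

49, 24, 19, 11 bp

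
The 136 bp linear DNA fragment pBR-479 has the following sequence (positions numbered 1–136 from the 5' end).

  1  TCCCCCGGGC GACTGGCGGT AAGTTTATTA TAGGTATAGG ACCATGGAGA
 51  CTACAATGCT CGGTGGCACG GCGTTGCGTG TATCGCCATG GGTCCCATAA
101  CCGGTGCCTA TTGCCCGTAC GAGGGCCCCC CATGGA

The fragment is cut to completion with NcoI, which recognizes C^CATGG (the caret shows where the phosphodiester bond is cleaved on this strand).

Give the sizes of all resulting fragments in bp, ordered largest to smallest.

NcoI sites (CCATGG) start at positions 42, 86, 130.
NcoI cuts after the first base of each site, so after positions 42, 86, 130.
Linear molecule, 3 cuts → 4 fragments:
  1–42 → 42 bp
  43–86 → 44 bp
  87–130 → 44 bp
  131–136 → 6 bp
Sorted largest to smallest: 44, 44, 42, 6 bp.

44, 44, 42, 6 bp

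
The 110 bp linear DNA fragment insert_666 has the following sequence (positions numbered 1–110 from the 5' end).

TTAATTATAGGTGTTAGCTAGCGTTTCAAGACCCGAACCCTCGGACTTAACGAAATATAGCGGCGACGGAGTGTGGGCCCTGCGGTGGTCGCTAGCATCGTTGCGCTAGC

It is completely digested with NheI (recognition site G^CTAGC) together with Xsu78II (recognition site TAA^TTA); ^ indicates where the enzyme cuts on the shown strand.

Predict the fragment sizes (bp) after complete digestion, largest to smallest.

74, 14, 13, 5, 4 bp

NheI sites (GCTAGC) start at positions 17, 91, 105.
NheI cuts after the first base of each site, so after positions 17, 91, 105.
The Xsu78II site (TAATTA) starts at position 2.
Xsu78II cuts after base 3 of each site, so after position 4.
Combined cut positions: 4, 17, 91, 105.
Linear molecule, 4 cuts → 5 fragments:
  1–4 → 4 bp
  5–17 → 13 bp
  18–91 → 74 bp
  92–105 → 14 bp
  106–110 → 5 bp
Sorted largest to smallest: 74, 14, 13, 5, 4 bp.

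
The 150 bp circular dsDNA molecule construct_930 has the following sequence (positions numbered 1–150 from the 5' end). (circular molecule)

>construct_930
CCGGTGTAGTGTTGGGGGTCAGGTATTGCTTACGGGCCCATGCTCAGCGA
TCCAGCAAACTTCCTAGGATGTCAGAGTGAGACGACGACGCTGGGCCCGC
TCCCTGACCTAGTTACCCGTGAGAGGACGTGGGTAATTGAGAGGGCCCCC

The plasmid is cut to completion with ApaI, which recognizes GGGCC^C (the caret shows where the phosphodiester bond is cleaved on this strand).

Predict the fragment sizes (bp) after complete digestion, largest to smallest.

ApaI sites (GGGCCC) start at positions 34, 93, 143.
ApaI cuts after base 5 of each site (before the last base), so after positions 38, 97, 147.
Circular molecule, 3 cuts → 3 fragments:
  39–97 → 59 bp
  98–147 → 50 bp
  148–150 then 1–38 → 3 + 38 = 41 bp
Sorted largest to smallest: 59, 50, 41 bp.

59, 50, 41 bp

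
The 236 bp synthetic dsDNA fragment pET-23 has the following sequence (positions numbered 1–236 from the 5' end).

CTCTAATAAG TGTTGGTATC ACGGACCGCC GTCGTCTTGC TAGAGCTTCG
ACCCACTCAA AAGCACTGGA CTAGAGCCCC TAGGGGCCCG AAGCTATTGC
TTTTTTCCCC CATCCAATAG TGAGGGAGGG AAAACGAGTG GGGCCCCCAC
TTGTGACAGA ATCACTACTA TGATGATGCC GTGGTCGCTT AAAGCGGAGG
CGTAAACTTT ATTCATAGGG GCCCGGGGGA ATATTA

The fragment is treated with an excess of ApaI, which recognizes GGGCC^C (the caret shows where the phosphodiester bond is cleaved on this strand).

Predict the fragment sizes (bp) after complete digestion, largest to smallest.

ApaI sites (GGGCCC) start at positions 84, 141, 219.
ApaI cuts after base 5 of each site (before the last base), so after positions 88, 145, 223.
Linear molecule, 3 cuts → 4 fragments:
  1–88 → 88 bp
  89–145 → 57 bp
  146–223 → 78 bp
  224–236 → 13 bp
Sorted largest to smallest: 88, 78, 57, 13 bp.

88, 78, 57, 13 bp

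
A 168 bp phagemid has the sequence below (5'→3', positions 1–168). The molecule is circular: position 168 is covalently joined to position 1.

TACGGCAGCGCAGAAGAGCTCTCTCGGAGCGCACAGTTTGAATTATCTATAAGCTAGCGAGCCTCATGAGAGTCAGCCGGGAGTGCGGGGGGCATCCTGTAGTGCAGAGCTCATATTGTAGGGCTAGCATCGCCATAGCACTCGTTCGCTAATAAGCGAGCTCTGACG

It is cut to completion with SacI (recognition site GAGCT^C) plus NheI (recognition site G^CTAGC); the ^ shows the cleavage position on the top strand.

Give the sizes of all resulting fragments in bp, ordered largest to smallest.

58, 39, 33, 26, 12 bp

SacI sites (GAGCTC) start at positions 16, 107, 158.
SacI cuts after base 5 of each site (before the last base), so after positions 20, 111, 162.
NheI sites (GCTAGC) start at positions 53, 123.
NheI cuts after the first base of each site, so after positions 53, 123.
Combined cut positions: 20, 53, 111, 123, 162.
Circular molecule, 5 cuts → 5 fragments:
  21–53 → 33 bp
  54–111 → 58 bp
  112–123 → 12 bp
  124–162 → 39 bp
  163–168 then 1–20 → 6 + 20 = 26 bp
Sorted largest to smallest: 58, 39, 33, 26, 12 bp.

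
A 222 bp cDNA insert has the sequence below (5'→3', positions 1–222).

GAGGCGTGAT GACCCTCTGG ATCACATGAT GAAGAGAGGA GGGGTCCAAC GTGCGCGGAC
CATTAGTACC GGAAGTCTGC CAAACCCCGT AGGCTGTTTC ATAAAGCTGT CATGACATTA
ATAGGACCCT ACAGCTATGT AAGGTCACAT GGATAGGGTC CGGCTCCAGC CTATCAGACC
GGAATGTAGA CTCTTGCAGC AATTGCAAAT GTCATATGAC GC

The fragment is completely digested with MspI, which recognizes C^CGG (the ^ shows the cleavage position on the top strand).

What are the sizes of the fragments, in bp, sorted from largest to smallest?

MspI sites (CCGG) start at positions 69, 160, 179.
MspI cuts after the first base of each site, so after positions 69, 160, 179.
Linear molecule, 3 cuts → 4 fragments:
  1–69 → 69 bp
  70–160 → 91 bp
  161–179 → 19 bp
  180–222 → 43 bp
Sorted largest to smallest: 91, 69, 43, 19 bp.

91, 69, 43, 19 bp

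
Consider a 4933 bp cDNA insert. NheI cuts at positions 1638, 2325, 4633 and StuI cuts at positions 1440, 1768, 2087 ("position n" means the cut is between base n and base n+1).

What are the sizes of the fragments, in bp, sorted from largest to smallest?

2308, 1440, 319, 300, 238, 198, 130 bp

Combined cut positions (sorted): 1440, 1638, 1768, 2087, 2325, 4633.
Linear molecule, 6 cuts → 7 fragments:
  1440 − 0 = 1440 bp
  1638 − 1440 = 198 bp
  1768 − 1638 = 130 bp
  2087 − 1768 = 319 bp
  2325 − 2087 = 238 bp
  4633 − 2325 = 2308 bp
  4933 − 4633 = 300 bp
Sorted largest to smallest: 2308, 1440, 319, 300, 238, 198, 130 bp.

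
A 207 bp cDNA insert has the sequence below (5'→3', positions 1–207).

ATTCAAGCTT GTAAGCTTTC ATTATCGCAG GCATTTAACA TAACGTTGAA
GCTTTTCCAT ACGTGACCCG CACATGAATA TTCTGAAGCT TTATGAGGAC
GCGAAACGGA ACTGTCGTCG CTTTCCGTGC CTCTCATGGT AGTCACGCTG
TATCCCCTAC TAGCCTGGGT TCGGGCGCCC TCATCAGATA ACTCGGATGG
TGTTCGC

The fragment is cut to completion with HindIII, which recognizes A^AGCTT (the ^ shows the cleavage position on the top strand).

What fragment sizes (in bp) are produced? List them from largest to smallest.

HindIII sites (AAGCTT) start at positions 5, 13, 49, 86.
HindIII cuts after the first base of each site, so after positions 5, 13, 49, 86.
Linear molecule, 4 cuts → 5 fragments:
  1–5 → 5 bp
  6–13 → 8 bp
  14–49 → 36 bp
  50–86 → 37 bp
  87–207 → 121 bp
Sorted largest to smallest: 121, 37, 36, 8, 5 bp.

121, 37, 36, 8, 5 bp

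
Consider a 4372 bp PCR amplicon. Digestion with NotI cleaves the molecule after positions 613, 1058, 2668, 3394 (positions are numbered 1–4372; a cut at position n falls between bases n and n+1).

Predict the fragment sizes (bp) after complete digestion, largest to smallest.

1610, 978, 726, 613, 445 bp

Linear molecule, 4 cuts → 5 fragments:
  613 − 0 = 613 bp
  1058 − 613 = 445 bp
  2668 − 1058 = 1610 bp
  3394 − 2668 = 726 bp
  4372 − 3394 = 978 bp
Sorted largest to smallest: 1610, 978, 726, 613, 445 bp.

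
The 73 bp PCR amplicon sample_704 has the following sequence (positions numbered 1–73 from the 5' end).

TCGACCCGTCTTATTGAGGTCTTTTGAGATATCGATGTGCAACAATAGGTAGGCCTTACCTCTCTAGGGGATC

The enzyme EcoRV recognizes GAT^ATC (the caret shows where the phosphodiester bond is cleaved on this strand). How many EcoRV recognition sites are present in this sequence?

GATATC occurs starting at position 28.
EcoRV cuts at 1 site.

1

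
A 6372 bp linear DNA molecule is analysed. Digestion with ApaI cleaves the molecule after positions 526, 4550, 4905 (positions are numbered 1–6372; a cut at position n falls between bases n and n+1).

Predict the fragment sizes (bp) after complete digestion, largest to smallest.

4024, 1467, 526, 355 bp

Linear molecule, 3 cuts → 4 fragments:
  526 − 0 = 526 bp
  4550 − 526 = 4024 bp
  4905 − 4550 = 355 bp
  6372 − 4905 = 1467 bp
Sorted largest to smallest: 4024, 1467, 526, 355 bp.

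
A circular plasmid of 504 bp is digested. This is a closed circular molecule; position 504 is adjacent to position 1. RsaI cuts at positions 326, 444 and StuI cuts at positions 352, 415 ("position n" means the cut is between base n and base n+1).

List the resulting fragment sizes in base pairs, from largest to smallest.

386, 63, 29, 26 bp

Combined cut positions (sorted): 326, 352, 415, 444.
Circular molecule, 4 cuts → 4 fragments:
  352 − 326 = 26 bp
  415 − 352 = 63 bp
  444 − 415 = 29 bp
  wrap: 504 − 444 + 326 = 386 bp
Sorted largest to smallest: 386, 63, 29, 26 bp.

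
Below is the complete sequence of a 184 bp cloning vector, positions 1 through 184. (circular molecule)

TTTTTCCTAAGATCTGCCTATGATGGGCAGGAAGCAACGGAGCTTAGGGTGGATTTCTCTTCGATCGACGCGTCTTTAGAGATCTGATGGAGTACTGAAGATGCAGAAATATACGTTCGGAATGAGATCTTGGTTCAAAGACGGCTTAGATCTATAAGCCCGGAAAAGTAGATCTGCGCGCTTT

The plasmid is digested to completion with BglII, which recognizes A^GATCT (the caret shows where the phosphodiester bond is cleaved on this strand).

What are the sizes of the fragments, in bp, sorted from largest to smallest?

BglII sites (AGATCT) start at positions 10, 80, 125, 148, 170.
BglII cuts after the first base of each site, so after positions 10, 80, 125, 148, 170.
Circular molecule, 5 cuts → 5 fragments:
  11–80 → 70 bp
  81–125 → 45 bp
  126–148 → 23 bp
  149–170 → 22 bp
  171–184 then 1–10 → 14 + 10 = 24 bp
Sorted largest to smallest: 70, 45, 24, 23, 22 bp.

70, 45, 24, 23, 22 bp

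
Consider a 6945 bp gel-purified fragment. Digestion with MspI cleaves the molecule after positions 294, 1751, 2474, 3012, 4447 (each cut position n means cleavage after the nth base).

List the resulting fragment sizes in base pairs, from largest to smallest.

2498, 1457, 1435, 723, 538, 294 bp

Linear molecule, 5 cuts → 6 fragments:
  294 − 0 = 294 bp
  1751 − 294 = 1457 bp
  2474 − 1751 = 723 bp
  3012 − 2474 = 538 bp
  4447 − 3012 = 1435 bp
  6945 − 4447 = 2498 bp
Sorted largest to smallest: 2498, 1457, 1435, 723, 538, 294 bp.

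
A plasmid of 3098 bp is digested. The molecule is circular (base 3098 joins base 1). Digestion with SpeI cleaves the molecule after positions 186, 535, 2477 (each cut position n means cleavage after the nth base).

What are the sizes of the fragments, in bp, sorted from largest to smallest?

Circular molecule, 3 cuts → 3 fragments:
  535 − 186 = 349 bp
  2477 − 535 = 1942 bp
  wrap: 3098 − 2477 + 186 = 807 bp
Sorted largest to smallest: 1942, 807, 349 bp.

1942, 807, 349 bp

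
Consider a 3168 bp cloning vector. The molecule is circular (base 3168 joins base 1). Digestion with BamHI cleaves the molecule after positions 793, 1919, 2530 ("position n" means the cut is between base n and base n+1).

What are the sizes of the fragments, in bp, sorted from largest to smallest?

Circular molecule, 3 cuts → 3 fragments:
  1919 − 793 = 1126 bp
  2530 − 1919 = 611 bp
  wrap: 3168 − 2530 + 793 = 1431 bp
Sorted largest to smallest: 1431, 1126, 611 bp.

1431, 1126, 611 bp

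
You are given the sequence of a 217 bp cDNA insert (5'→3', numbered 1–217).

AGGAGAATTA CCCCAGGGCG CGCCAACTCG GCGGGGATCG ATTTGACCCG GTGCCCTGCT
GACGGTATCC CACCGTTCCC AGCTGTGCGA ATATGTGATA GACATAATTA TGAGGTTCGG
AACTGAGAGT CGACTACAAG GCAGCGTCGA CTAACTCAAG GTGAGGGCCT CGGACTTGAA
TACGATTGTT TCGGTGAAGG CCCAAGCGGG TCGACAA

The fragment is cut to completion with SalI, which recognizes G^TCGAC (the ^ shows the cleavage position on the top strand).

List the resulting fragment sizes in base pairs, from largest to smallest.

SalI sites (GTCGAC) start at positions 129, 146, 210.
SalI cuts after the first base of each site, so after positions 129, 146, 210.
Linear molecule, 3 cuts → 4 fragments:
  1–129 → 129 bp
  130–146 → 17 bp
  147–210 → 64 bp
  211–217 → 7 bp
Sorted largest to smallest: 129, 64, 17, 7 bp.

129, 64, 17, 7 bp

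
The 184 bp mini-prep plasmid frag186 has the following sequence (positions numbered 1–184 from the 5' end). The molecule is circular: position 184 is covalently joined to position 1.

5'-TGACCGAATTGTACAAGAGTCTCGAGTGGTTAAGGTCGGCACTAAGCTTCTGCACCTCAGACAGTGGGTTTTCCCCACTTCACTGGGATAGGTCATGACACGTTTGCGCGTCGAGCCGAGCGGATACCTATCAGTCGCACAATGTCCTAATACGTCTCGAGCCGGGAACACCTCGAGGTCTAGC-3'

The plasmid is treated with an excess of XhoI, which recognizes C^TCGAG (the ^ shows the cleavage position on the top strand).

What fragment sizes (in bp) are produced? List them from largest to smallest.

135, 33, 16 bp

XhoI sites (CTCGAG) start at positions 21, 156, 172.
XhoI cuts after the first base of each site, so after positions 21, 156, 172.
Circular molecule, 3 cuts → 3 fragments:
  22–156 → 135 bp
  157–172 → 16 bp
  173–184 then 1–21 → 12 + 21 = 33 bp
Sorted largest to smallest: 135, 33, 16 bp.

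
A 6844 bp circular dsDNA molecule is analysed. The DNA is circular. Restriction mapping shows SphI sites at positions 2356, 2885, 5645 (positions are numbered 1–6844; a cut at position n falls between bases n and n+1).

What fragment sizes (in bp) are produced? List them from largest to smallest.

3555, 2760, 529 bp

Circular molecule, 3 cuts → 3 fragments:
  2885 − 2356 = 529 bp
  5645 − 2885 = 2760 bp
  wrap: 6844 − 5645 + 2356 = 3555 bp
Sorted largest to smallest: 3555, 2760, 529 bp.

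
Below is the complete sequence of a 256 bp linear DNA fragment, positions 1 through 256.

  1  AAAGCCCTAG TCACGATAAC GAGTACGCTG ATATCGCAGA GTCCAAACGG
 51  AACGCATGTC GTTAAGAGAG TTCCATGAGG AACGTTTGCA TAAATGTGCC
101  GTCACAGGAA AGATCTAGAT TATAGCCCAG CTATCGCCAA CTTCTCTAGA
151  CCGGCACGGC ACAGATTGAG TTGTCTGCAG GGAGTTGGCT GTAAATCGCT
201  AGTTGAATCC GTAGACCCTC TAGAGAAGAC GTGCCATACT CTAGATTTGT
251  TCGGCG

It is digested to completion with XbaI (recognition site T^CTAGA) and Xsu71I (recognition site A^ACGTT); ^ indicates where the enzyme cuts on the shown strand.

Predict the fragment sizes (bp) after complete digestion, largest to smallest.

XbaI sites (TCTAGA) start at positions 114, 145, 219, 240.
XbaI cuts after the first base of each site, so after positions 114, 145, 219, 240.
The Xsu71I site (AACGTT) starts at position 81.
Xsu71I cuts after the first base of each site, so after position 81.
Combined cut positions: 81, 114, 145, 219, 240.
Linear molecule, 5 cuts → 6 fragments:
  1–81 → 81 bp
  82–114 → 33 bp
  115–145 → 31 bp
  146–219 → 74 bp
  220–240 → 21 bp
  241–256 → 16 bp
Sorted largest to smallest: 81, 74, 33, 31, 21, 16 bp.

81, 74, 33, 31, 21, 16 bp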